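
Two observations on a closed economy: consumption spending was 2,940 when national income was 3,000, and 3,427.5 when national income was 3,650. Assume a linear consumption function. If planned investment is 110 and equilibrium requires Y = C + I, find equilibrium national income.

Y = 3200

MPC = (3427.5 − 2940)/(3650 − 3000) = 487.5/650 = 0.75
a = 2940 − 0.75(3000) = 690
Equilibrium: Y = 690 + 0.75Y + 110
0.25Y = 800, so Y = 800/0.25 = 3200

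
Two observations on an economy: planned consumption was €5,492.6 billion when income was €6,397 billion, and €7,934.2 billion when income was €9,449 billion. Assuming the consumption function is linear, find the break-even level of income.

Y = 1875

MPC = (7934.2 − 5492.6)/(9449 − 6397) = 2441.6/3052 = 0.8
a = 5492.6 − 0.8(6397) = 5492.6 − 5117.6 = 375
Break-even: Y = a/(1−MPC) = 375/0.2 = 1875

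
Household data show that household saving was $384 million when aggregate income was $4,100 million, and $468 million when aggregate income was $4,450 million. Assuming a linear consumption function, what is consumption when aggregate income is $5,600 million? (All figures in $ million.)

MPS = ΔS/ΔY = (468 − 384)/(4450 − 4100) = 84/350 = 0.24
MPC = 1 − MPS = 0.76
Autonomous saving = 384 − 0.24(4100) = -600, so a = 600
C = 600 + 0.76(5600) = 600 + 4256 = 4856

C = 4856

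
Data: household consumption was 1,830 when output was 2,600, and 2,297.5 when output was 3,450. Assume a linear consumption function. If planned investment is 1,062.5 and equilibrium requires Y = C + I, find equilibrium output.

Y = 3250

MPC = (2297.5 − 1830)/(3450 − 2600) = 467.5/850 = 0.55
a = 1830 − 0.55(2600) = 400
Equilibrium: Y = 400 + 0.55Y + 1062.5
0.45Y = 1462.5, so Y = 1462.5/0.45 = 3250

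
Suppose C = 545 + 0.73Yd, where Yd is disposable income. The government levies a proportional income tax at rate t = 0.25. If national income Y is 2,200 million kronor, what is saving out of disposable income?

S = -99.5

Yd = (1 − 0.25)(2200) = 0.75(2200) = 1650
C = 545 + 0.73(1650) = 545 + 1204.5 = 1749.5
S = Yd − C = 1650 − 1749.5 = -99.5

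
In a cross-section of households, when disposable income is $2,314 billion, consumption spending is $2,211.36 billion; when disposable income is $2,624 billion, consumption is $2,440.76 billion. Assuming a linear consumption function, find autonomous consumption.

MPC = ΔC/ΔY = (2440.76 − 2211.36)/(2624 − 2314) = 229.4/310 = 0.74
a = C − MPC·Y = 2211.36 − 0.74(2314) = 2211.36 − 1712.36 = 499

a = 499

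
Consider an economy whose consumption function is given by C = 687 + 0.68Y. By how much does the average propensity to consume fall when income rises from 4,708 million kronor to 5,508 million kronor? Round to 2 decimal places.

At Y = 4708: C = 687 + 0.68(4708) = 3888.44, APC = 3888.44/4708 = 0.826
At Y = 5508: C = 4432.44, APC = 4432.44/5508 = 0.805
Fall in APC = 0.826 − 0.805 = 0.021 ≈ 0.02

ΔAPC = 0.02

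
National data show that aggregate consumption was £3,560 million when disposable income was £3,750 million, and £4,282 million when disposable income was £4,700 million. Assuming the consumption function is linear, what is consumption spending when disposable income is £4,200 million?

C = 3902

MPC = (4282 − 3560)/(4700 − 3750) = 722/950 = 0.76
a = 3560 − 0.76(3750) = 3560 − 2850 = 710
C = 710 + 0.76(4200) = 710 + 3192 = 3902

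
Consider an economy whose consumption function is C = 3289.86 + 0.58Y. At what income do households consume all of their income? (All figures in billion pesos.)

Y = 7833

At break-even, C = Y: 3289.86 + 0.58Y = Y
0.42Y = 3289.86, so Y = 3289.86/0.42 = 7833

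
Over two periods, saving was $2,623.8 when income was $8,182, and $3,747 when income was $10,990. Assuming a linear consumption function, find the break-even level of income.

Y = 1622.5

MPS = ΔS/ΔY = (3747 − 2623.8)/(10990 − 8182) = 1123.2/2808 = 0.4
MPC = 1 − MPS = 0.6
From S(8182) = 2623.8: −a + 0.4(8182) = 2623.8, so a = 3272.8 − 2623.8 = 649
Break-even (S = 0): Y = a/MPS = 649/0.4 = 1622.5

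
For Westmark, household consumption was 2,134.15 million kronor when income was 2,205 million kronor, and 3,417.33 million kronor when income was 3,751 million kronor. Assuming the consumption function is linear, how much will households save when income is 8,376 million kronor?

S = 1119.92

MPC = (3417.33 − 2134.15)/(3751 − 2205) = 1283.18/1546 = 0.83
a = 2134.15 − 0.83(2205) = 2134.15 − 1830.15 = 304
C = 304 + 0.83(8376) = 7256.08
S = 8376 − 7256.08 = 1119.92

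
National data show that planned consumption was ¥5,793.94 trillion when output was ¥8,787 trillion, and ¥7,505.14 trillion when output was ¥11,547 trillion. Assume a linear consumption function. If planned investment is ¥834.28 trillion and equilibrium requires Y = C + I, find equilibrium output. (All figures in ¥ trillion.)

Y = 3106

MPC = (7505.14 − 5793.94)/(11547 − 8787) = 1711.2/2760 = 0.62
a = 5793.94 − 0.62(8787) = 346
Equilibrium: Y = 346 + 0.62Y + 834.28
0.38Y = 1180.28, so Y = 1180.28/0.38 = 3106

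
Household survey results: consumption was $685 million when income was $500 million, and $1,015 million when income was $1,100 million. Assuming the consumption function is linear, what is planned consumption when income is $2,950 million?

C = 2032.5

MPC = (1015 − 685)/(1100 − 500) = 330/600 = 0.55
a = 685 − 0.55(500) = 685 − 275 = 410
C = 410 + 0.55(2950) = 410 + 1622.5 = 2032.5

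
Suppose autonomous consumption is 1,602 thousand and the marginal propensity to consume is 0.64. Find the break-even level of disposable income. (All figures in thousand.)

Y = 4450

At break-even, C = Y: 1602 + 0.64Y = Y
0.36Y = 1602, so Y = 1602/0.36 = 4450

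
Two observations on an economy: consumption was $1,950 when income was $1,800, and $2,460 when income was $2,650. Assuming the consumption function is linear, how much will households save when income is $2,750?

S = 230

MPC = (2460 − 1950)/(2650 − 1800) = 510/850 = 0.6
a = 1950 − 0.6(1800) = 1950 − 1080 = 870
C = 870 + 0.6(2750) = 2520
S = 2750 − 2520 = 230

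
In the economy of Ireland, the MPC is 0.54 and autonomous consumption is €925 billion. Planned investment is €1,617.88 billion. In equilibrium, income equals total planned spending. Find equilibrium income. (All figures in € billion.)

Y = C + I = 925 + 0.54Y + 1617.88
Y − 0.54Y = 2542.88
0.46Y = 2542.88, so Y = 2542.88/0.46 = 5528

Y = 5528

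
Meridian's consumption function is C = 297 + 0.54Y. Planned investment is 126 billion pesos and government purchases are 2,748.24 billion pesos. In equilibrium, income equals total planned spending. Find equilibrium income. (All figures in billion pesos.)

Y = C + I + G = 297 + 0.54Y + 126 + 2748.24
Y − 0.54Y = 3171.24
0.46Y = 3171.24, so Y = 3171.24/0.46 = 6894

Y = 6894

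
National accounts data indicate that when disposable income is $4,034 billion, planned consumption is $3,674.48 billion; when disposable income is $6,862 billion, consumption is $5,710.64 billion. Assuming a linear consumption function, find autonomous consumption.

a = 770

MPC = ΔC/ΔY = (5710.64 − 3674.48)/(6862 − 4034) = 2036.16/2828 = 0.72
a = C − MPC·Y = 3674.48 − 0.72(4034) = 3674.48 − 2904.48 = 770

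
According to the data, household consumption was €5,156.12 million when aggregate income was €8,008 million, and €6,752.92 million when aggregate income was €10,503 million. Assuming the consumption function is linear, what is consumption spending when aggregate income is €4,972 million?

MPC = (6752.92 − 5156.12)/(10503 − 8008) = 1596.8/2495 = 0.64
a = 5156.12 − 0.64(8008) = 5156.12 − 5125.12 = 31
C = 31 + 0.64(4972) = 31 + 3182.08 = 3213.08

C = 3213.08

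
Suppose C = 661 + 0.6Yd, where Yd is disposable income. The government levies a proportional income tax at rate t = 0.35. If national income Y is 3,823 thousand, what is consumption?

Yd = (1 − 0.35)(3823) = 0.65(3823) = 2484.95
C = 661 + 0.6(2484.95) = 661 + 1490.97 = 2151.97

C = 2151.97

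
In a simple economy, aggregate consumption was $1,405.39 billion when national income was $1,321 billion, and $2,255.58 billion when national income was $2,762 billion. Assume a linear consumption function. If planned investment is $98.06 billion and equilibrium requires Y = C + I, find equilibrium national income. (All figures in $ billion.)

Y = 1766

MPC = (2255.58 − 1405.39)/(2762 − 1321) = 850.19/1441 = 0.59
a = 1405.39 − 0.59(1321) = 626
Equilibrium: Y = 626 + 0.59Y + 98.06
0.41Y = 724.06, so Y = 724.06/0.41 = 1766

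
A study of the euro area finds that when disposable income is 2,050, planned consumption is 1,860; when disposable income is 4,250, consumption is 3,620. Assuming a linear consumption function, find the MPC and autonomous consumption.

MPC = 0.8; a = 220

MPC = ΔC/ΔY = (3620 − 1860)/(4250 − 2050) = 1760/2200 = 0.8
a = C − MPC·Y = 1860 − 0.8(2050) = 1860 − 1640 = 220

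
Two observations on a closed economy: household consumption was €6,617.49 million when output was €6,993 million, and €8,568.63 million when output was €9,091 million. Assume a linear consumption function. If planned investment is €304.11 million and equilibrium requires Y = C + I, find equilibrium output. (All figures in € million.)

MPC = (8568.63 − 6617.49)/(9091 − 6993) = 1951.14/2098 = 0.93
a = 6617.49 − 0.93(6993) = 114
Equilibrium: Y = 114 + 0.93Y + 304.11
0.07Y = 418.11, so Y = 418.11/0.07 = 5973

Y = 5973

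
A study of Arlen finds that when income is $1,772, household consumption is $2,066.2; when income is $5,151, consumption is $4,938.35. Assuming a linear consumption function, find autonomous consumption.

MPC = ΔC/ΔY = (4938.35 − 2066.2)/(5151 − 1772) = 2872.15/3379 = 0.85
a = C − MPC·Y = 2066.2 − 0.85(1772) = 2066.2 − 1506.2 = 560

a = 560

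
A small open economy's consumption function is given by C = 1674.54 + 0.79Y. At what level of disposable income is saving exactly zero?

Y = 7974

At break-even, C = Y: 1674.54 + 0.79Y = Y
0.21Y = 1674.54, so Y = 1674.54/0.21 = 7974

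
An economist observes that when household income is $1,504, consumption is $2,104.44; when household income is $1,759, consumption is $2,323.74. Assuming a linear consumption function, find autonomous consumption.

a = 811

MPC = ΔC/ΔY = (2323.74 − 2104.44)/(1759 − 1504) = 219.3/255 = 0.86
a = C − MPC·Y = 2104.44 − 0.86(1504) = 2104.44 − 1293.44 = 811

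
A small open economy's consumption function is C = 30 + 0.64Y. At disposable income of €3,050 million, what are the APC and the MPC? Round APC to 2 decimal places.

MPC = 0.64 (the slope of the consumption function)
C = 30 + 0.64(3050) = 1982, so APC = 1982/3050 = 0.65

APC = 0.65; MPC = 0.64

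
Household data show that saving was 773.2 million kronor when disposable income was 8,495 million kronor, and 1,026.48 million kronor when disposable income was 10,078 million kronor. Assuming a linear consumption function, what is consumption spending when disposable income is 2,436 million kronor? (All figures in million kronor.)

MPS = ΔS/ΔY = (1026.48 − 773.2)/(10078 − 8495) = 253.28/1583 = 0.16
MPC = 1 − MPS = 0.84
Autonomous saving = 773.2 − 0.16(8495) = -586, so a = 586
C = 586 + 0.84(2436) = 586 + 2046.24 = 2632.24

C = 2632.24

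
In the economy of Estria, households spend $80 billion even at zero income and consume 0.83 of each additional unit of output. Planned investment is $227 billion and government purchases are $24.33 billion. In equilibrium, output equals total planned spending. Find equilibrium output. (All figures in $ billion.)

Y = 1949

Y = C + I + G = 80 + 0.83Y + 227 + 24.33
Y − 0.83Y = 331.33
0.17Y = 331.33, so Y = 331.33/0.17 = 1949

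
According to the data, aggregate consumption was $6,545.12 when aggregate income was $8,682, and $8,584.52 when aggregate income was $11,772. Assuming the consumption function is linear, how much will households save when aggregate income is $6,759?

S = 1483.06

MPC = (8584.52 − 6545.12)/(11772 − 8682) = 2039.4/3090 = 0.66
a = 6545.12 − 0.66(8682) = 6545.12 − 5730.12 = 815
C = 815 + 0.66(6759) = 5275.94
S = 6759 − 5275.94 = 1483.06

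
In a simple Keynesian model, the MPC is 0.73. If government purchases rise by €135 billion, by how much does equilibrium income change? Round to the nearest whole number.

The multiplier is 1/(1 − MPC) = 1/0.27.
ΔY = 135/0.27 = 500.00 ≈ 500

ΔY ≈ 500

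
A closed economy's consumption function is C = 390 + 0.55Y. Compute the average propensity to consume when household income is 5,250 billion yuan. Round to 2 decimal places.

C = 390 + 0.55(5250) = 3277.5
APC = C/Y = 3277.5/5250 = 0.62

APC = 0.62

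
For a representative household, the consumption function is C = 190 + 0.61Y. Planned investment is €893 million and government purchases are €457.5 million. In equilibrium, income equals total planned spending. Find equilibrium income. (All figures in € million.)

Y = 3950

Y = C + I + G = 190 + 0.61Y + 893 + 457.5
Y − 0.61Y = 1540.5
0.39Y = 1540.5, so Y = 1540.5/0.39 = 3950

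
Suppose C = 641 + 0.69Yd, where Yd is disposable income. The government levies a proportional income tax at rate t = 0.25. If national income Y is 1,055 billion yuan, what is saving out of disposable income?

Yd = (1 − 0.25)(1055) = 0.75(1055) = 791.25
C = 641 + 0.69(791.25) = 641 + 545.9625 = 1186.9625
S = Yd − C = 791.25 − 1186.9625 = -395.7125

S = -395.7125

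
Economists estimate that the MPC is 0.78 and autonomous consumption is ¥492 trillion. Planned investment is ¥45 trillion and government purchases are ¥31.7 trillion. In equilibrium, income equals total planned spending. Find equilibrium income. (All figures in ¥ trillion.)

Y = C + I + G = 492 + 0.78Y + 45 + 31.7
Y − 0.78Y = 568.7
0.22Y = 568.7, so Y = 568.7/0.22 = 2585

Y = 2585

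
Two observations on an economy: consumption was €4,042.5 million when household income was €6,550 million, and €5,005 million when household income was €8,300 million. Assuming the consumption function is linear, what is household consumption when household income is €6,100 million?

MPC = (5005 − 4042.5)/(8300 − 6550) = 962.5/1750 = 0.55
a = 4042.5 − 0.55(6550) = 4042.5 − 3602.5 = 440
C = 440 + 0.55(6100) = 440 + 3355 = 3795

C = 3795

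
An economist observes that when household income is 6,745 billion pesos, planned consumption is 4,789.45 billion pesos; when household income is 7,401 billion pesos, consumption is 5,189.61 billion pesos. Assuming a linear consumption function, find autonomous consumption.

a = 675

MPC = ΔC/ΔY = (5189.61 − 4789.45)/(7401 − 6745) = 400.16/656 = 0.61
a = C − MPC·Y = 4789.45 − 0.61(6745) = 4789.45 − 4114.45 = 675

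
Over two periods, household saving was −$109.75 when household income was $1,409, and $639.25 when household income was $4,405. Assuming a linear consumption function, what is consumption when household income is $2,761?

C = 2532.75

MPS = ΔS/ΔY = (639.25 − (-109.75))/(4405 − 1409) = 749/2996 = 0.25
MPC = 1 − MPS = 0.75
Autonomous saving = -109.75 − 0.25(1409) = -462, so a = 462
C = 462 + 0.75(2761) = 462 + 2070.75 = 2532.75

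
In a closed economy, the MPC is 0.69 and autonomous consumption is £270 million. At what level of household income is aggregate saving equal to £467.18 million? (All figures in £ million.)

Y = 2378

S = Y − C = -270 + 0.31Y
-270 + 0.31Y = 467.18, so 0.31Y = 737.18 and Y = 2378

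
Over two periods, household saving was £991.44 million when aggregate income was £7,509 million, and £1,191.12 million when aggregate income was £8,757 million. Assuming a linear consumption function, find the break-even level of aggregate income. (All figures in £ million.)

MPS = ΔS/ΔY = (1191.12 − 991.44)/(8757 − 7509) = 199.68/1248 = 0.16
MPC = 1 − MPS = 0.84
From S(7509) = 991.44: −a + 0.16(7509) = 991.44, so a = 1201.44 − 991.44 = 210
Break-even (S = 0): Y = a/MPS = 210/0.16 = 1312.5

Y = 1312.5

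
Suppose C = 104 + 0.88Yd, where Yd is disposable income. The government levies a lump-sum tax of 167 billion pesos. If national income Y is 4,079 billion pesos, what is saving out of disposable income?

Yd = Y − T = 4079 − 167 = 3912
C = 104 + 0.88(3912) = 104 + 3442.56 = 3546.56
S = Yd − C = 3912 − 3546.56 = 365.44

S = 365.44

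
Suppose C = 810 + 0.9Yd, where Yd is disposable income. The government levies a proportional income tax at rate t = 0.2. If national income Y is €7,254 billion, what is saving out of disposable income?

S = -229.68

Yd = (1 − 0.2)(7254) = 0.8(7254) = 5803.2
C = 810 + 0.9(5803.2) = 810 + 5222.88 = 6032.88
S = Yd − C = 5803.2 − 6032.88 = -229.68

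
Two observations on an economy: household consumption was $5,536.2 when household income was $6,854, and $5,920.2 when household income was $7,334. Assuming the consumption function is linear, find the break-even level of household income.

MPC = (5920.2 − 5536.2)/(7334 − 6854) = 384/480 = 0.8
a = 5536.2 − 0.8(6854) = 5536.2 − 5483.2 = 53
Break-even: Y = a/(1−MPC) = 53/0.2 = 265

Y = 265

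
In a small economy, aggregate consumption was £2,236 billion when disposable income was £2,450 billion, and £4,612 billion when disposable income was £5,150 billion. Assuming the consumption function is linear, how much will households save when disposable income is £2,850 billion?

S = 262

MPC = (4612 − 2236)/(5150 − 2450) = 2376/2700 = 0.88
a = 2236 − 0.88(2450) = 2236 − 2156 = 80
C = 80 + 0.88(2850) = 2588
S = 2850 − 2588 = 262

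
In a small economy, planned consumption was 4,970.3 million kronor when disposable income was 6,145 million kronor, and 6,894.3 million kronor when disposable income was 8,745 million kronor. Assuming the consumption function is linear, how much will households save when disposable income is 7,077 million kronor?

MPC = (6894.3 − 4970.3)/(8745 − 6145) = 1924/2600 = 0.74
a = 4970.3 − 0.74(6145) = 4970.3 − 4547.3 = 423
C = 423 + 0.74(7077) = 5659.98
S = 7077 − 5659.98 = 1417.02

S = 1417.02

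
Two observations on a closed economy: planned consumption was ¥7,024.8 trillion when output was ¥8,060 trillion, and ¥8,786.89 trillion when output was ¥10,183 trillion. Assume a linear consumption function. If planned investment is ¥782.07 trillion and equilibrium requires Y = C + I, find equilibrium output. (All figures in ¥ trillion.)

MPC = (8786.89 − 7024.8)/(10183 − 8060) = 1762.09/2123 = 0.83
a = 7024.8 − 0.83(8060) = 335
Equilibrium: Y = 335 + 0.83Y + 782.07
0.17Y = 1117.07, so Y = 1117.07/0.17 = 6571

Y = 6571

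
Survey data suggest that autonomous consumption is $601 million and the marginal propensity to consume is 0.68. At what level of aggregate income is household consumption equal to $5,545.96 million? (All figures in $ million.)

601 + 0.68Y = 5545.96
0.68Y = 4944.96, so Y = 4944.96/0.68 = 7272

Y = 7272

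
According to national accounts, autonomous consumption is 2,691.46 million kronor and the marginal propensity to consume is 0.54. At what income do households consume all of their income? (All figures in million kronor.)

At break-even, C = Y: 2691.46 + 0.54Y = Y
0.46Y = 2691.46, so Y = 2691.46/0.46 = 5851

Y = 5851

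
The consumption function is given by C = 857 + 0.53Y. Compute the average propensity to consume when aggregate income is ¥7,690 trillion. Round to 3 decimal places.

APC = 0.641

C = 857 + 0.53(7690) = 4932.7
APC = C/Y = 4932.7/7690 = 0.641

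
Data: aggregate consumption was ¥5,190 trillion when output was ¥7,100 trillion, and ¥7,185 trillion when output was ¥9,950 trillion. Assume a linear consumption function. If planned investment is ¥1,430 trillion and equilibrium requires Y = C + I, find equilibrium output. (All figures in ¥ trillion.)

MPC = (7185 − 5190)/(9950 − 7100) = 1995/2850 = 0.7
a = 5190 − 0.7(7100) = 220
Equilibrium: Y = 220 + 0.7Y + 1430
0.3Y = 1650, so Y = 1650/0.3 = 5500

Y = 5500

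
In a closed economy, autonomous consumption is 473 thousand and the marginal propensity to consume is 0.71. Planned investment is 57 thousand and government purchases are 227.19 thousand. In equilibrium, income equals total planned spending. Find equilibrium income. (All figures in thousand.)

Y = 2611

Y = C + I + G = 473 + 0.71Y + 57 + 227.19
Y − 0.71Y = 757.19
0.29Y = 757.19, so Y = 757.19/0.29 = 2611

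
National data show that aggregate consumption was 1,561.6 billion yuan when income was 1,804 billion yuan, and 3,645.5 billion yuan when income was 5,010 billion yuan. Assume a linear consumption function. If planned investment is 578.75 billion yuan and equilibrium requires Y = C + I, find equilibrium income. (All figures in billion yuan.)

Y = 2765

MPC = (3645.5 − 1561.6)/(5010 − 1804) = 2083.9/3206 = 0.65
a = 1561.6 − 0.65(1804) = 389
Equilibrium: Y = 389 + 0.65Y + 578.75
0.35Y = 967.75, so Y = 967.75/0.35 = 2765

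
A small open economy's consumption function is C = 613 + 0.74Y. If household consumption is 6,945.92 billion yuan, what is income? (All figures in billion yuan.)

613 + 0.74Y = 6945.92
0.74Y = 6332.92, so Y = 6332.92/0.74 = 8558

Y = 8558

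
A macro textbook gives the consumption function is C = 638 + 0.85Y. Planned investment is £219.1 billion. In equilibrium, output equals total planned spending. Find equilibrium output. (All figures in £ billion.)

Y = 5714

Y = C + I = 638 + 0.85Y + 219.1
Y − 0.85Y = 857.1
0.15Y = 857.1, so Y = 857.1/0.15 = 5714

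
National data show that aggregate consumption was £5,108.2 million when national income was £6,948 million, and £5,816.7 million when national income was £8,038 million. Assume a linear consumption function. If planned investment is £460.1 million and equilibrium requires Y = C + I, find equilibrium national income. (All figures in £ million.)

MPC = (5816.7 − 5108.2)/(8038 − 6948) = 708.5/1090 = 0.65
a = 5108.2 − 0.65(6948) = 592
Equilibrium: Y = 592 + 0.65Y + 460.1
0.35Y = 1052.1, so Y = 1052.1/0.35 = 3006

Y = 3006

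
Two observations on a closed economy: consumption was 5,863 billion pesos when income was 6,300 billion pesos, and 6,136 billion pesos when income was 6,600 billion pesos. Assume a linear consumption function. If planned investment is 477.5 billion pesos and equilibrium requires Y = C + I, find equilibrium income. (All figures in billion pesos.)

Y = 6750

MPC = (6136 − 5863)/(6600 − 6300) = 273/300 = 0.91
a = 5863 − 0.91(6300) = 130
Equilibrium: Y = 130 + 0.91Y + 477.5
0.09Y = 607.5, so Y = 607.5/0.09 = 6750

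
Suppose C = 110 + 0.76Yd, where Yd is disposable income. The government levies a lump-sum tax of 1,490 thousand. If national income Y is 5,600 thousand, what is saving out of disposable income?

S = 876.4

Yd = Y − T = 5600 − 1490 = 4110
C = 110 + 0.76(4110) = 110 + 3123.6 = 3233.6
S = Yd − C = 4110 − 3233.6 = 876.4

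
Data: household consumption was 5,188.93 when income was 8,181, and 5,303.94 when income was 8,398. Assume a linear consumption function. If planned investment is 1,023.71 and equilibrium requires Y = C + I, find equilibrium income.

Y = 3993

MPC = (5303.94 − 5188.93)/(8398 − 8181) = 115.01/217 = 0.53
a = 5188.93 − 0.53(8181) = 853
Equilibrium: Y = 853 + 0.53Y + 1023.71
0.47Y = 1876.71, so Y = 1876.71/0.47 = 3993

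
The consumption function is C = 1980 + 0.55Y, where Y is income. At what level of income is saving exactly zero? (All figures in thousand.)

At break-even, C = Y: 1980 + 0.55Y = Y
0.45Y = 1980, so Y = 1980/0.45 = 4400

Y = 4400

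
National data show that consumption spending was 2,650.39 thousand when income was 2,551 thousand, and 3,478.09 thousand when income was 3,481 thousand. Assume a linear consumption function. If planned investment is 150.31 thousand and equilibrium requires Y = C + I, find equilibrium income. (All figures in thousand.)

Y = 4821

MPC = (3478.09 − 2650.39)/(3481 − 2551) = 827.7/930 = 0.89
a = 2650.39 − 0.89(2551) = 380
Equilibrium: Y = 380 + 0.89Y + 150.31
0.11Y = 530.31, so Y = 530.31/0.11 = 4821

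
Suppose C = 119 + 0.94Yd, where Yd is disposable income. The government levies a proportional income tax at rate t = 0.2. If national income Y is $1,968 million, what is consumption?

C = 1598.936

Yd = (1 − 0.2)(1968) = 0.8(1968) = 1574.4
C = 119 + 0.94(1574.4) = 119 + 1479.936 = 1598.936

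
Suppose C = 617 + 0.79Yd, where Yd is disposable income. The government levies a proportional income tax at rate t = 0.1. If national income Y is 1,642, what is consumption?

C = 1784.462

Yd = (1 − 0.1)(1642) = 0.9(1642) = 1477.8
C = 617 + 0.79(1477.8) = 617 + 1167.462 = 1784.462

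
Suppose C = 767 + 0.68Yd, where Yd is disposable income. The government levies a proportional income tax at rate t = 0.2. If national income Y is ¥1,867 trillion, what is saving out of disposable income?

S = -289.048

Yd = (1 − 0.2)(1867) = 0.8(1867) = 1493.6
C = 767 + 0.68(1493.6) = 767 + 1015.648 = 1782.648
S = Yd − C = 1493.6 − 1782.648 = -289.048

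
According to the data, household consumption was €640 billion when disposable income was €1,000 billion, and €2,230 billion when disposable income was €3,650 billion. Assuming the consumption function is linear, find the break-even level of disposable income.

MPC = (2230 − 640)/(3650 − 1000) = 1590/2650 = 0.6
a = 640 − 0.6(1000) = 640 − 600 = 40
Break-even: Y = a/(1−MPC) = 40/0.4 = 100

Y = 100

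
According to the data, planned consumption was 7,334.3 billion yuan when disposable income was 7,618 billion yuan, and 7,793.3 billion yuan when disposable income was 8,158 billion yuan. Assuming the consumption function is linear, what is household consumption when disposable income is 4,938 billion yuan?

C = 5056.3

MPC = (7793.3 − 7334.3)/(8158 − 7618) = 459/540 = 0.85
a = 7334.3 − 0.85(7618) = 7334.3 − 6475.3 = 859
C = 859 + 0.85(4938) = 859 + 4197.3 = 5056.3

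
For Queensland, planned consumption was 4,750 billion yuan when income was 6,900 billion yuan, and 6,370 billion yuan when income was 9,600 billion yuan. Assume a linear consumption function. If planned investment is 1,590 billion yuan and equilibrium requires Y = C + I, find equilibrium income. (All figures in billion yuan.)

MPC = (6370 − 4750)/(9600 − 6900) = 1620/2700 = 0.6
a = 4750 − 0.6(6900) = 610
Equilibrium: Y = 610 + 0.6Y + 1590
0.4Y = 2200, so Y = 2200/0.4 = 5500

Y = 5500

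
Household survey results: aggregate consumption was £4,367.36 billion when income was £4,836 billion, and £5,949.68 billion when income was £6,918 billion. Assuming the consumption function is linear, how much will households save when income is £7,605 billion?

MPC = (5949.68 − 4367.36)/(6918 − 4836) = 1582.32/2082 = 0.76
a = 4367.36 − 0.76(4836) = 4367.36 − 3675.36 = 692
C = 692 + 0.76(7605) = 6471.8
S = 7605 − 6471.8 = 1133.2

S = 1133.2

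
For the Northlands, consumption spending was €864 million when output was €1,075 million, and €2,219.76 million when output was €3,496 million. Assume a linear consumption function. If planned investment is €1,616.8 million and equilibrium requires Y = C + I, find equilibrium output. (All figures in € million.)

Y = 4270

MPC = (2219.76 − 864)/(3496 − 1075) = 1355.76/2421 = 0.56
a = 864 − 0.56(1075) = 262
Equilibrium: Y = 262 + 0.56Y + 1616.8
0.44Y = 1878.8, so Y = 1878.8/0.44 = 4270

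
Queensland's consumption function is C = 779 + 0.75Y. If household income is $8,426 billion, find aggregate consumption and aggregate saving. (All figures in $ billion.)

C = 7098.5; S = 1327.5

C = 779 + 0.75(8426) = 779 + 6319.5 = 7098.5
S = Y − C = 8426 − 7098.5 = 1327.5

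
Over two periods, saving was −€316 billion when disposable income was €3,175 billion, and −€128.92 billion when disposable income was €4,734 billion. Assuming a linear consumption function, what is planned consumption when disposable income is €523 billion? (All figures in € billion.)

C = 1157.24

MPS = ΔS/ΔY = (-128.92 − (-316))/(4734 − 3175) = 187.08/1559 = 0.12
MPC = 1 − MPS = 0.88
Autonomous saving = -316 − 0.12(3175) = -697, so a = 697
C = 697 + 0.88(523) = 697 + 460.24 = 1157.24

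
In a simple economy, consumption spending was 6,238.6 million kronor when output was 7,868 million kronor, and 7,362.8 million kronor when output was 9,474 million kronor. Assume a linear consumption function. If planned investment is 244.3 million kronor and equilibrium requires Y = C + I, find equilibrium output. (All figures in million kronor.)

MPC = (7362.8 − 6238.6)/(9474 − 7868) = 1124.2/1606 = 0.7
a = 6238.6 − 0.7(7868) = 731
Equilibrium: Y = 731 + 0.7Y + 244.3
0.3Y = 975.3, so Y = 975.3/0.3 = 3251

Y = 3251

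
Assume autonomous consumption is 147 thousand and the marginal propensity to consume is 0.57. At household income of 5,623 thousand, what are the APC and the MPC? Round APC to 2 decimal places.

MPC = 0.57 (the slope of the consumption function)
C = 147 + 0.57(5623) = 3352.11, so APC = 3352.11/5623 = 0.60

APC = 0.60; MPC = 0.57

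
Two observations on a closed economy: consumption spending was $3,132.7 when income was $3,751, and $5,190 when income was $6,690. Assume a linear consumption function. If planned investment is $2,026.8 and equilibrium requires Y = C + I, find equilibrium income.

MPC = (5190 − 3132.7)/(6690 − 3751) = 2057.3/2939 = 0.7
a = 3132.7 − 0.7(3751) = 507
Equilibrium: Y = 507 + 0.7Y + 2026.8
0.3Y = 2533.8, so Y = 2533.8/0.3 = 8446

Y = 8446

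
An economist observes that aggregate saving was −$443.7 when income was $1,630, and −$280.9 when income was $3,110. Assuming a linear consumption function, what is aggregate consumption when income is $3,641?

C = 3863.49

MPS = ΔS/ΔY = (-280.9 − (-443.7))/(3110 − 1630) = 162.8/1480 = 0.11
MPC = 1 − MPS = 0.89
Autonomous saving = -443.7 − 0.11(1630) = -623, so a = 623
C = 623 + 0.89(3641) = 623 + 3240.49 = 3863.49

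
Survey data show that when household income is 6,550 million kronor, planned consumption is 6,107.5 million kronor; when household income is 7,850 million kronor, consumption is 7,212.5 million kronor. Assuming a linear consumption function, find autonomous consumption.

MPC = ΔC/ΔY = (7212.5 − 6107.5)/(7850 − 6550) = 1105/1300 = 0.85
a = C − MPC·Y = 6107.5 − 0.85(6550) = 6107.5 − 5567.5 = 540

a = 540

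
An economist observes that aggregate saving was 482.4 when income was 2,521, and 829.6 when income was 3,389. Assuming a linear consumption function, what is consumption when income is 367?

MPS = ΔS/ΔY = (829.6 − 482.4)/(3389 − 2521) = 347.2/868 = 0.4
MPC = 1 − MPS = 0.6
Autonomous saving = 482.4 − 0.4(2521) = -526, so a = 526
C = 526 + 0.6(367) = 526 + 220.2 = 746.2

C = 746.2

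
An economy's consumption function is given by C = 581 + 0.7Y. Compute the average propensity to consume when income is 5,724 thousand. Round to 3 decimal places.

C = 581 + 0.7(5724) = 4587.8
APC = C/Y = 4587.8/5724 = 0.802

APC = 0.802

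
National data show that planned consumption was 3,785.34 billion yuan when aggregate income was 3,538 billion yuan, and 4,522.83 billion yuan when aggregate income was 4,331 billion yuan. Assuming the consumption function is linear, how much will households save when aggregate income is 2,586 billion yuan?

MPC = (4522.83 − 3785.34)/(4331 − 3538) = 737.49/793 = 0.93
a = 3785.34 − 0.93(3538) = 3785.34 − 3290.34 = 495
C = 495 + 0.93(2586) = 2899.98
S = 2586 − 2899.98 = -313.98

S = -313.98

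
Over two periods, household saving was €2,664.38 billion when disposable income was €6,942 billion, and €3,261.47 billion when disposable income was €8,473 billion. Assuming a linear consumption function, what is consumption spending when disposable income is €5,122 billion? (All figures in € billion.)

MPS = ΔS/ΔY = (3261.47 − 2664.38)/(8473 − 6942) = 597.09/1531 = 0.39
MPC = 1 − MPS = 0.61
Autonomous saving = 2664.38 − 0.39(6942) = -43, so a = 43
C = 43 + 0.61(5122) = 43 + 3124.42 = 3167.42

C = 3167.42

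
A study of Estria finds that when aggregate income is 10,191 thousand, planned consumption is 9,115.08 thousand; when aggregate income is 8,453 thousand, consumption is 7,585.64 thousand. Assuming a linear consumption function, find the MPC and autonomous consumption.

MPC = ΔC/ΔY = (9115.08 − 7585.64)/(10191 − 8453) = 1529.44/1738 = 0.88
a = C − MPC·Y = 7585.64 − 0.88(8453) = 7585.64 − 7438.64 = 147

MPC = 0.88; a = 147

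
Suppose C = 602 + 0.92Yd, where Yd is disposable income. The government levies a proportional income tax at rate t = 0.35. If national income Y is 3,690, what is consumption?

C = 2808.62

Yd = (1 − 0.35)(3690) = 0.65(3690) = 2398.5
C = 602 + 0.92(2398.5) = 602 + 2206.62 = 2808.62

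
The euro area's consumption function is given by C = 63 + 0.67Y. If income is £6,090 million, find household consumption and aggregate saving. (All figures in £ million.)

C = 63 + 0.67(6090) = 63 + 4080.3 = 4143.3
S = Y − C = 6090 − 4143.3 = 1946.7

C = 4143.3; S = 1946.7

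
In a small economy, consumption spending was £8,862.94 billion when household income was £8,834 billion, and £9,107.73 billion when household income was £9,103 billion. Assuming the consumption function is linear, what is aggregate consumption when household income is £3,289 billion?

MPC = (9107.73 − 8862.94)/(9103 − 8834) = 244.79/269 = 0.91
a = 8862.94 − 0.91(8834) = 8862.94 − 8038.94 = 824
C = 824 + 0.91(3289) = 824 + 2992.99 = 3816.99

C = 3816.99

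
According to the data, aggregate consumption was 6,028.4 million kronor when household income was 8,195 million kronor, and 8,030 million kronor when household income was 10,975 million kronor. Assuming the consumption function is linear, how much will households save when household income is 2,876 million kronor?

S = 677.28

MPC = (8030 − 6028.4)/(10975 − 8195) = 2001.6/2780 = 0.72
a = 6028.4 − 0.72(8195) = 6028.4 − 5900.4 = 128
C = 128 + 0.72(2876) = 2198.72
S = 2876 − 2198.72 = 677.28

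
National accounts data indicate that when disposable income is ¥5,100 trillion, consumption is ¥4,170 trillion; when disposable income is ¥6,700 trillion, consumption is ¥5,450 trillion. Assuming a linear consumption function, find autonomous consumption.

MPC = ΔC/ΔY = (5450 − 4170)/(6700 − 5100) = 1280/1600 = 0.8
a = C − MPC·Y = 4170 − 0.8(5100) = 4170 − 4080 = 90

a = 90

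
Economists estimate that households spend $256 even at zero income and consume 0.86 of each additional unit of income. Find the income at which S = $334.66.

S = Y − C = -256 + 0.14Y
-256 + 0.14Y = 334.66, so 0.14Y = 590.66 and Y = 4219

Y = 4219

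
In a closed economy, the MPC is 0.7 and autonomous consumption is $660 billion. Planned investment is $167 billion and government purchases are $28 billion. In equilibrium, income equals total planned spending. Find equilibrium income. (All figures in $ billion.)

Y = 2850

Y = C + I + G = 660 + 0.7Y + 167 + 28
Y − 0.7Y = 855
0.3Y = 855, so Y = 855/0.3 = 2850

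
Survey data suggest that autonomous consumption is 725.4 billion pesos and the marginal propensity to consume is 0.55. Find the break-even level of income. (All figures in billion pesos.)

At break-even, C = Y: 725.4 + 0.55Y = Y
0.45Y = 725.4, so Y = 725.4/0.45 = 1612

Y = 1612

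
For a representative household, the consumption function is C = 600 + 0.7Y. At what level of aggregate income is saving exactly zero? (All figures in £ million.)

Y = 2000

At break-even, C = Y: 600 + 0.7Y = Y
0.3Y = 600, so Y = 600/0.3 = 2000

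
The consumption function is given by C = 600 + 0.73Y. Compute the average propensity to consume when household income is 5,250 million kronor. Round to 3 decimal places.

APC = 0.844

C = 600 + 0.73(5250) = 4432.5
APC = C/Y = 4432.5/5250 = 0.844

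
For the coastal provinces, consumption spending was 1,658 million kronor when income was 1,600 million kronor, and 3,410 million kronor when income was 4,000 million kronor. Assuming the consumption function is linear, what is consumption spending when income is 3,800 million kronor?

MPC = (3410 − 1658)/(4000 − 1600) = 1752/2400 = 0.73
a = 1658 − 0.73(1600) = 1658 − 1168 = 490
C = 490 + 0.73(3800) = 490 + 2774 = 3264

C = 3264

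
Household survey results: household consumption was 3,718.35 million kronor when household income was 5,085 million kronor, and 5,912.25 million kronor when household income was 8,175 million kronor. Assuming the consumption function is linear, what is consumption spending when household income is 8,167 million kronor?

MPC = (5912.25 − 3718.35)/(8175 − 5085) = 2193.9/3090 = 0.71
a = 3718.35 − 0.71(5085) = 3718.35 − 3610.35 = 108
C = 108 + 0.71(8167) = 108 + 5798.57 = 5906.57

C = 5906.57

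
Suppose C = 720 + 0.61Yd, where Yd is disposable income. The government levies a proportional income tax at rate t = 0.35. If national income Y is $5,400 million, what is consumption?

Yd = (1 − 0.35)(5400) = 0.65(5400) = 3510
C = 720 + 0.61(3510) = 720 + 2141.1 = 2861.1

C = 2861.1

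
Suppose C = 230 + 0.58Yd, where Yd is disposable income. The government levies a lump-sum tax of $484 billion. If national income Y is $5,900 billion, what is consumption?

Yd = Y − T = 5900 − 484 = 5416
C = 230 + 0.58(5416) = 230 + 3141.28 = 3371.28

C = 3371.28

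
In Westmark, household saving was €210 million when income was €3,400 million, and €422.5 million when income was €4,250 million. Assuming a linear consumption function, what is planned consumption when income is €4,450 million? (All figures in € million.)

C = 3977.5

MPS = ΔS/ΔY = (422.5 − 210)/(4250 − 3400) = 212.5/850 = 0.25
MPC = 1 − MPS = 0.75
Autonomous saving = 210 − 0.25(3400) = -640, so a = 640
C = 640 + 0.75(4450) = 640 + 3337.5 = 3977.5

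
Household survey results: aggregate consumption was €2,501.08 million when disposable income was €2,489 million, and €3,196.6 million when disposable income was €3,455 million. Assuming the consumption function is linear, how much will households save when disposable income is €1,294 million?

MPC = (3196.6 − 2501.08)/(3455 − 2489) = 695.52/966 = 0.72
a = 2501.08 − 0.72(2489) = 2501.08 − 1792.08 = 709
C = 709 + 0.72(1294) = 1640.68
S = 1294 − 1640.68 = -346.68

S = -346.68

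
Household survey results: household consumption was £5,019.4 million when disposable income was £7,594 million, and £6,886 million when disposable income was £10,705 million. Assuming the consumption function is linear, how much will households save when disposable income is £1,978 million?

S = 328.2

MPC = (6886 − 5019.4)/(10705 − 7594) = 1866.6/3111 = 0.6
a = 5019.4 − 0.6(7594) = 5019.4 − 4556.4 = 463
C = 463 + 0.6(1978) = 1649.8
S = 1978 − 1649.8 = 328.2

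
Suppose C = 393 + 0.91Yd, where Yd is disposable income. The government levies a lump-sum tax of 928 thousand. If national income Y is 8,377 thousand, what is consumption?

Yd = Y − T = 8377 − 928 = 7449
C = 393 + 0.91(7449) = 393 + 6778.59 = 7171.59

C = 7171.59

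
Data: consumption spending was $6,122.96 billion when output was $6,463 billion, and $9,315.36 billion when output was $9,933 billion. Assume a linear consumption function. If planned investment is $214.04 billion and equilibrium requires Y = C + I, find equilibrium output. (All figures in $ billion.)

Y = 4888

MPC = (9315.36 − 6122.96)/(9933 − 6463) = 3192.4/3470 = 0.92
a = 6122.96 − 0.92(6463) = 177
Equilibrium: Y = 177 + 0.92Y + 214.04
0.08Y = 391.04, so Y = 391.04/0.08 = 4888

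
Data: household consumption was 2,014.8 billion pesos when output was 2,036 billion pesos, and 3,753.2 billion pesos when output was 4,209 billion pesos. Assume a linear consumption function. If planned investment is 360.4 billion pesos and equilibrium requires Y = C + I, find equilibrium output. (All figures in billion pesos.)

Y = 3732

MPC = (3753.2 − 2014.8)/(4209 − 2036) = 1738.4/2173 = 0.8
a = 2014.8 − 0.8(2036) = 386
Equilibrium: Y = 386 + 0.8Y + 360.4
0.2Y = 746.4, so Y = 746.4/0.2 = 3732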